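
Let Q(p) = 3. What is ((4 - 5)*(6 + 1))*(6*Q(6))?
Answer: -126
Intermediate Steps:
((4 - 5)*(6 + 1))*(6*Q(6)) = ((4 - 5)*(6 + 1))*(6*3) = -1*7*18 = -7*18 = -126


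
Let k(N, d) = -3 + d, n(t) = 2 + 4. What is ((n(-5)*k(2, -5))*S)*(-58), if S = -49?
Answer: -136416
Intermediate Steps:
n(t) = 6
((n(-5)*k(2, -5))*S)*(-58) = ((6*(-3 - 5))*(-49))*(-58) = ((6*(-8))*(-49))*(-58) = -48*(-49)*(-58) = 2352*(-58) = -136416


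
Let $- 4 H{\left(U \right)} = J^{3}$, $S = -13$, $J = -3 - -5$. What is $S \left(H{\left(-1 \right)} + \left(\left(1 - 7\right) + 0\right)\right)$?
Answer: $104$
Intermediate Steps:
$J = 2$ ($J = -3 + 5 = 2$)
$H{\left(U \right)} = -2$ ($H{\left(U \right)} = - \frac{2^{3}}{4} = \left(- \frac{1}{4}\right) 8 = -2$)
$S \left(H{\left(-1 \right)} + \left(\left(1 - 7\right) + 0\right)\right) = - 13 \left(-2 + \left(\left(1 - 7\right) + 0\right)\right) = - 13 \left(-2 + \left(-6 + 0\right)\right) = - 13 \left(-2 - 6\right) = \left(-13\right) \left(-8\right) = 104$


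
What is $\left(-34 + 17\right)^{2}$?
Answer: $289$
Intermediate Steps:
$\left(-34 + 17\right)^{2} = \left(-17\right)^{2} = 289$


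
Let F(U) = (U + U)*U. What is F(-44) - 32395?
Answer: -28523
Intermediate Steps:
F(U) = 2*U**2 (F(U) = (2*U)*U = 2*U**2)
F(-44) - 32395 = 2*(-44)**2 - 32395 = 2*1936 - 32395 = 3872 - 32395 = -28523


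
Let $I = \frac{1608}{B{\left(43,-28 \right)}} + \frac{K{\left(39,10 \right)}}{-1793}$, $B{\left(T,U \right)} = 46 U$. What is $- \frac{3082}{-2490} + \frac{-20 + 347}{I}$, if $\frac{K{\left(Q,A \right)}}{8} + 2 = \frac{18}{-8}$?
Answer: $- \frac{116976178216}{441874155} \approx -264.73$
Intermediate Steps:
$K{\left(Q,A \right)} = -34$ ($K{\left(Q,A \right)} = -16 + 8 \frac{18}{-8} = -16 + 8 \cdot 18 \left(- \frac{1}{8}\right) = -16 + 8 \left(- \frac{9}{4}\right) = -16 - 18 = -34$)
$I = - \frac{354919}{288673}$ ($I = \frac{1608}{46 \left(-28\right)} - \frac{34}{-1793} = \frac{1608}{-1288} - - \frac{34}{1793} = 1608 \left(- \frac{1}{1288}\right) + \frac{34}{1793} = - \frac{201}{161} + \frac{34}{1793} = - \frac{354919}{288673} \approx -1.2295$)
$- \frac{3082}{-2490} + \frac{-20 + 347}{I} = - \frac{3082}{-2490} + \frac{-20 + 347}{- \frac{354919}{288673}} = \left(-3082\right) \left(- \frac{1}{2490}\right) + 327 \left(- \frac{288673}{354919}\right) = \frac{1541}{1245} - \frac{94396071}{354919} = - \frac{116976178216}{441874155}$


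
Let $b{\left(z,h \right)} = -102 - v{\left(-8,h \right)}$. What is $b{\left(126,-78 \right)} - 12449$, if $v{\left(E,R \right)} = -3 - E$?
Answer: $-12556$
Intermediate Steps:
$b{\left(z,h \right)} = -107$ ($b{\left(z,h \right)} = -102 - \left(-3 - -8\right) = -102 - \left(-3 + 8\right) = -102 - 5 = -107$)
$b{\left(126,-78 \right)} - 12449 = -107 - 12449 = -12556$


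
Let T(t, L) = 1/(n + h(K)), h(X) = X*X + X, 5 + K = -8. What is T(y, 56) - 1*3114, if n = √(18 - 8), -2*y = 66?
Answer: -37875504/12163 - √10/24326 ≈ -3114.0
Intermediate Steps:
y = -33 (y = -½*66 = -33)
K = -13 (K = -5 - 8 = -13)
h(X) = X + X² (h(X) = X² + X = X + X²)
n = √10 ≈ 3.1623
T(t, L) = 1/(156 + √10) (T(t, L) = 1/(√10 - 13*(1 - 13)) = 1/(√10 - 13*(-12)) = 1/(√10 + 156) = 1/(156 + √10))
T(y, 56) - 1*3114 = (78/12163 - √10/24326) - 1*3114 = (78/12163 - √10/24326) - 3114 = -37875504/12163 - √10/24326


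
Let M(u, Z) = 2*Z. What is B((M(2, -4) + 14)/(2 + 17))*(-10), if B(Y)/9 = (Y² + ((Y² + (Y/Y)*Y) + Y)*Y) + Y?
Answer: -399060/6859 ≈ -58.180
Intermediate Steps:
B(Y) = 9*Y + 9*Y² + 9*Y*(Y² + 2*Y) (B(Y) = 9*((Y² + ((Y² + (Y/Y)*Y) + Y)*Y) + Y) = 9*((Y² + ((Y² + 1*Y) + Y)*Y) + Y) = 9*((Y² + ((Y² + Y) + Y)*Y) + Y) = 9*((Y² + ((Y + Y²) + Y)*Y) + Y) = 9*((Y² + (Y² + 2*Y)*Y) + Y) = 9*((Y² + Y*(Y² + 2*Y)) + Y) = 9*(Y + Y² + Y*(Y² + 2*Y)) = 9*Y + 9*Y² + 9*Y*(Y² + 2*Y))
B((M(2, -4) + 14)/(2 + 17))*(-10) = (9*((2*(-4) + 14)/(2 + 17))*(1 + ((2*(-4) + 14)/(2 + 17))² + 3*((2*(-4) + 14)/(2 + 17))))*(-10) = (9*((-8 + 14)/19)*(1 + ((-8 + 14)/19)² + 3*((-8 + 14)/19)))*(-10) = (9*(6*(1/19))*(1 + (6*(1/19))² + 3*(6*(1/19))))*(-10) = (9*(6/19)*(1 + (6/19)² + 3*(6/19)))*(-10) = (9*(6/19)*(1 + 36/361 + 18/19))*(-10) = (9*(6/19)*(739/361))*(-10) = (39906/6859)*(-10) = -399060/6859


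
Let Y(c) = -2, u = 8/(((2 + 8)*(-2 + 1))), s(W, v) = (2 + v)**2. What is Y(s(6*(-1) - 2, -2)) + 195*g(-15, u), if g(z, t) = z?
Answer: -2927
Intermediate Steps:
u = -4/5 (u = 8/((10*(-1))) = 8/(-10) = 8*(-1/10) = -4/5 ≈ -0.80000)
Y(s(6*(-1) - 2, -2)) + 195*g(-15, u) = -2 + 195*(-15) = -2 - 2925 = -2927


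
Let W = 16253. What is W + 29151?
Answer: 45404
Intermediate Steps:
W + 29151 = 16253 + 29151 = 45404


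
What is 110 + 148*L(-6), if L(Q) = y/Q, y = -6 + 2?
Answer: 626/3 ≈ 208.67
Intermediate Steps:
y = -4
L(Q) = -4/Q
110 + 148*L(-6) = 110 + 148*(-4/(-6)) = 110 + 148*(-4*(-⅙)) = 110 + 148*(⅔) = 110 + 296/3 = 626/3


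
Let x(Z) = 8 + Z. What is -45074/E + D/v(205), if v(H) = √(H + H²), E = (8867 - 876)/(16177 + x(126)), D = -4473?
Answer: -735202014/7991 - 4473*√42230/42230 ≈ -92026.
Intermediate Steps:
E = 7991/16311 (E = (8867 - 876)/(16177 + (8 + 126)) = 7991/(16177 + 134) = 7991/16311 ≈ 0.48991)
-45074/E + D/v(205) = -45074/7991/16311 - 4473*√205/(205*√(1 + 205)) = -45074*16311/7991 - 4473*√42230/42230 = -735202014/7991 - 4473*√42230/42230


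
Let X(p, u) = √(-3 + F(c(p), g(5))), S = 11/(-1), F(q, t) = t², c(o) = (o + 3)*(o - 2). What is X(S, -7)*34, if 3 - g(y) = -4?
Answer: 34*√46 ≈ 230.60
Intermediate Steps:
g(y) = 7 (g(y) = 3 - 1*(-4) = 3 + 4 = 7)
c(o) = (-2 + o)*(3 + o) (c(o) = (3 + o)*(-2 + o) = (-2 + o)*(3 + o))
S = -11 (S = 11*(-1) = -11)
X(p, u) = √46 (X(p, u) = √(-3 + 7²) = √(-3 + 49) = √46)
X(S, -7)*34 = √46*34 = 34*√46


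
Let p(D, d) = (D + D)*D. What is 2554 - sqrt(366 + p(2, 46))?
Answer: 2554 - sqrt(374) ≈ 2534.7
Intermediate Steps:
p(D, d) = 2*D**2 (p(D, d) = (2*D)*D = 2*D**2)
2554 - sqrt(366 + p(2, 46)) = 2554 - sqrt(366 + 2*2**2) = 2554 - sqrt(366 + 2*4) = 2554 - sqrt(366 + 8) = 2554 - sqrt(374)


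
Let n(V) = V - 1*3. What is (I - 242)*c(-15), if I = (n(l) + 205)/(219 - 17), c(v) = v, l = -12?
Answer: 365205/101 ≈ 3615.9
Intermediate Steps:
n(V) = -3 + V (n(V) = V - 3 = -3 + V)
I = 95/101 (I = ((-3 - 12) + 205)/(219 - 17) = (-15 + 205)/202 = 190*(1/202) = 95/101 ≈ 0.94059)
(I - 242)*c(-15) = (95/101 - 242)*(-15) = -24347/101*(-15) = 365205/101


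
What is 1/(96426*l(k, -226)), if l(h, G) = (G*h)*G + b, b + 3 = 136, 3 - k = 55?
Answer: -1/256090002894 ≈ -3.9049e-12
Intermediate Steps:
k = -52 (k = 3 - 1*55 = 3 - 55 = -52)
b = 133 (b = -3 + 136 = 133)
l(h, G) = 133 + h*G**2 (l(h, G) = (G*h)*G + 133 = h*G**2 + 133 = 133 + h*G**2)
1/(96426*l(k, -226)) = 1/(96426*(133 - 52*(-226)**2)) = 1/(96426*(133 - 52*51076)) = 1/(96426*(133 - 2655952)) = (1/96426)/(-2655819) = (1/96426)*(-1/2655819) = -1/256090002894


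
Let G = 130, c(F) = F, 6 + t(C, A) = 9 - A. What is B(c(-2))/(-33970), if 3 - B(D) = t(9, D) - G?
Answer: -64/16985 ≈ -0.0037680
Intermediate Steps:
t(C, A) = 3 - A (t(C, A) = -6 + (9 - A) = 3 - A)
B(D) = 130 + D (B(D) = 3 - ((3 - D) - 1*130) = 3 - ((3 - D) - 130) = 3 - (-127 - D) = 3 + (127 + D) = 130 + D)
B(c(-2))/(-33970) = (130 - 2)/(-33970) = 128*(-1/33970) = -64/16985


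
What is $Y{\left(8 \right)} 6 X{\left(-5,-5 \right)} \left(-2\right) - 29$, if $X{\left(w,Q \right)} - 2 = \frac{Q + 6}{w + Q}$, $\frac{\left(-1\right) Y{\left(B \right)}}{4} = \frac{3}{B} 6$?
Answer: $\frac{881}{5} \approx 176.2$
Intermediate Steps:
$Y{\left(B \right)} = - \frac{72}{B}$ ($Y{\left(B \right)} = - 4 \frac{3}{B} 6 = - 4 \frac{18}{B} = - \frac{72}{B}$)
$X{\left(w,Q \right)} = 2 + \frac{6 + Q}{Q + w}$ ($X{\left(w,Q \right)} = 2 + \frac{Q + 6}{w + Q} = 2 + \frac{6 + Q}{Q + w}$)
$Y{\left(8 \right)} 6 X{\left(-5,-5 \right)} \left(-2\right) - 29 = - \frac{72}{8} \cdot 6 \frac{6 + 2 \left(-5\right) + 3 \left(-5\right)}{-5 - 5} \left(-2\right) - 29 = \left(-72\right) \frac{1}{8} \cdot 6 \frac{6 - 10 - 15}{-10} \left(-2\right) - 29 = - 9 \cdot 6 \left(\left(- \frac{1}{10}\right) \left(-19\right)\right) \left(-2\right) - 29 = - 9 \cdot 6 \cdot \frac{19}{10} \left(-2\right) - 29 = - 9 \cdot \frac{57}{5} \left(-2\right) - 29 = \left(-9\right) \left(- \frac{114}{5}\right) - 29 = \frac{1026}{5} - 29 = \frac{881}{5}$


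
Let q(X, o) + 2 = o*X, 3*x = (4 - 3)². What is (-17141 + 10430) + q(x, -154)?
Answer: -20293/3 ≈ -6764.3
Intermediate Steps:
x = ⅓ (x = (4 - 3)²/3 = (⅓)*1² = (⅓)*1 = ⅓ ≈ 0.33333)
q(X, o) = -2 + X*o (q(X, o) = -2 + o*X = -2 + X*o)
(-17141 + 10430) + q(x, -154) = (-17141 + 10430) + (-2 + (⅓)*(-154)) = -6711 + (-2 - 154/3) = -6711 - 160/3 = -20293/3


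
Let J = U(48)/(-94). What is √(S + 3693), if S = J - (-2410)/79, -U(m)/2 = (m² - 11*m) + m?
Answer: 5*√2074746427/3713 ≈ 61.338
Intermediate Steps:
U(m) = -2*m² + 20*m (U(m) = -2*((m² - 11*m) + m) = -2*(m² - 10*m) = -2*m² + 20*m)
J = 1824/47 (J = (2*48*(10 - 1*48))/(-94) = (2*48*(10 - 48))*(-1/94) = (2*48*(-38))*(-1/94) = -3648*(-1/94) = 1824/47 ≈ 38.809)
S = 257366/3713 (S = 1824/47 - (-2410)/79 = 1824/47 - 1*(-2410/79) = 1824/47 + 2410/79 = 257366/3713 ≈ 69.315)
√(S + 3693) = √(257366/3713 + 3693) = √(13969475/3713) = 5*√2074746427/3713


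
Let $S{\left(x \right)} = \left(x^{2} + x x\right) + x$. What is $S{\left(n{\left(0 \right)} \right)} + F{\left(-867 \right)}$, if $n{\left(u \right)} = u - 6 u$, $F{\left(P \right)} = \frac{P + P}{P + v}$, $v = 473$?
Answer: $\frac{867}{197} \approx 4.401$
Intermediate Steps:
$F{\left(P \right)} = \frac{2 P}{473 + P}$ ($F{\left(P \right)} = \frac{P + P}{P + 473} = \frac{2 P}{473 + P}$)
$n{\left(u \right)} = - 5 u$
$S{\left(x \right)} = x + 2 x^{2}$ ($S{\left(x \right)} = \left(x^{2} + x^{2}\right) + x = 2 x^{2} + x = x + 2 x^{2}$)
$S{\left(n{\left(0 \right)} \right)} + F{\left(-867 \right)} = \left(-5\right) 0 \left(1 + 2 \left(\left(-5\right) 0\right)\right) + 2 \left(-867\right) \frac{1}{473 - 867} = 0 \left(1 + 2 \cdot 0\right) + 2 \left(-867\right) \frac{1}{-394} = 0 \left(1 + 0\right) + 2 \left(-867\right) \left(- \frac{1}{394}\right) = 0 \cdot 1 + \frac{867}{197} = 0 + \frac{867}{197} = \frac{867}{197}$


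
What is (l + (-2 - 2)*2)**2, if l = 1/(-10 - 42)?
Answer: 173889/2704 ≈ 64.308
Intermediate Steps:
l = -1/52 (l = 1/(-52) = -1/52 ≈ -0.019231)
(l + (-2 - 2)*2)**2 = (-1/52 + (-2 - 2)*2)**2 = (-1/52 - 4*2)**2 = (-1/52 - 8)**2 = (-417/52)**2 = 173889/2704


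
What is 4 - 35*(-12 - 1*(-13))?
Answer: -31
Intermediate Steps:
4 - 35*(-12 - 1*(-13)) = 4 - 35*(-12 + 13) = 4 - 35*1 = 4 - 35 = -31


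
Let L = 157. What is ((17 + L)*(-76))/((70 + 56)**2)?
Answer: -1102/1323 ≈ -0.83296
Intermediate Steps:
((17 + L)*(-76))/((70 + 56)**2) = ((17 + 157)*(-76))/((70 + 56)**2) = (174*(-76))/(126**2) = -13224/15876 = -13224*1/15876 = -1102/1323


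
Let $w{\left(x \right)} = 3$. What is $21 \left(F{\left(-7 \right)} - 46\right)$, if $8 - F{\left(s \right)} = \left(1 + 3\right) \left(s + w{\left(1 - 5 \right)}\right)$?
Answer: $-462$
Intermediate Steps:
$F{\left(s \right)} = -4 - 4 s$ ($F{\left(s \right)} = 8 - \left(1 + 3\right) \left(s + 3\right) = 8 - 4 \left(3 + s\right) = 8 - \left(12 + 4 s\right) = -4 - 4 s$)
$21 \left(F{\left(-7 \right)} - 46\right) = 21 \left(\left(-4 - -28\right) - 46\right) = 21 \left(\left(-4 + 28\right) - 46\right) = 21 \left(24 - 46\right) = 21 \left(-22\right) = -462$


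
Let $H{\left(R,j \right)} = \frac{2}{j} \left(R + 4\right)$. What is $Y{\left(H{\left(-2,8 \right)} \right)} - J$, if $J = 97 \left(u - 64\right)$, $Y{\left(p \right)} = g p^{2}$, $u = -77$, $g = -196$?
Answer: $13628$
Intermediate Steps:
$H{\left(R,j \right)} = \frac{2 \left(4 + R\right)}{j}$ ($H{\left(R,j \right)} = \frac{2}{j} \left(4 + R\right) = \frac{2 \left(4 + R\right)}{j}$)
$Y{\left(p \right)} = - 196 p^{2}$
$J = -13677$ ($J = 97 \left(-77 - 64\right) = 97 \left(-141\right) = -13677$)
$Y{\left(H{\left(-2,8 \right)} \right)} - J = - 196 \left(\frac{2 \left(4 - 2\right)}{8}\right)^{2} - -13677 = - 196 \left(2 \cdot \frac{1}{8} \cdot 2\right)^{2} + 13677 = - \frac{196}{4} + 13677 = \left(-196\right) \frac{1}{4} + 13677 = -49 + 13677 = 13628$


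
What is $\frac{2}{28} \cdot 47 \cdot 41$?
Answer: $\frac{1927}{14} \approx 137.64$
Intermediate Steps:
$\frac{2}{28} \cdot 47 \cdot 41 = 2 \cdot \frac{1}{28} \cdot 47 \cdot 41 = \frac{1}{14} \cdot 47 \cdot 41 = \frac{47}{14} \cdot 41 = \frac{1927}{14}$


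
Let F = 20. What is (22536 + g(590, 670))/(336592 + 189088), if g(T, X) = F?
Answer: 5639/131420 ≈ 0.042908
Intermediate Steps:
g(T, X) = 20
(22536 + g(590, 670))/(336592 + 189088) = (22536 + 20)/(336592 + 189088) = 22556/525680 = 22556*(1/525680) = 5639/131420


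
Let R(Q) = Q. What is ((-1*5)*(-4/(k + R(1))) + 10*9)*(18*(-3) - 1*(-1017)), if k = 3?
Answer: 91485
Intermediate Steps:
((-1*5)*(-4/(k + R(1))) + 10*9)*(18*(-3) - 1*(-1017)) = ((-1*5)*(-4/(3 + 1)) + 10*9)*(18*(-3) - 1*(-1017)) = (-(-20)/4 + 90)*(-54 + 1017) = (-(-20)/4 + 90)*963 = (-5*(-1) + 90)*963 = (5 + 90)*963 = 95*963 = 91485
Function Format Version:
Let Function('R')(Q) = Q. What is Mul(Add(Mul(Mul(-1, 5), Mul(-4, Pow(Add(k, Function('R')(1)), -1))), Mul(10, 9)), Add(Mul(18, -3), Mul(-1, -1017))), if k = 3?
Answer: 91485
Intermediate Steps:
Mul(Add(Mul(Mul(-1, 5), Mul(-4, Pow(Add(k, Function('R')(1)), -1))), Mul(10, 9)), Add(Mul(18, -3), Mul(-1, -1017))) = Mul(Add(Mul(Mul(-1, 5), Mul(-4, Pow(Add(3, 1), -1))), Mul(10, 9)), Add(Mul(18, -3), Mul(-1, -1017))) = Mul(Add(Mul(-5, Mul(-4, Pow(4, -1))), 90), Add(-54, 1017)) = Mul(Add(Mul(-5, Mul(-4, Rational(1, 4))), 90), 963) = Mul(Add(Mul(-5, -1), 90), 963) = Mul(Add(5, 90), 963) = Mul(95, 963) = 91485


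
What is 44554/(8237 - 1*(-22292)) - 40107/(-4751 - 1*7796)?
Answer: 1783445641/383047363 ≈ 4.6559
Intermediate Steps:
44554/(8237 - 1*(-22292)) - 40107/(-4751 - 1*7796) = 44554/(8237 + 22292) - 40107/(-4751 - 7796) = 44554/30529 - 40107/(-12547) = 44554*(1/30529) - 40107*(-1/12547) = 44554/30529 + 40107/12547 = 1783445641/383047363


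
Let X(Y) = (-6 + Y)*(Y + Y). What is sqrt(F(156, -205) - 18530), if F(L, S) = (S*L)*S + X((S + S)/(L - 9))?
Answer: sqrt(141267087770)/147 ≈ 2556.8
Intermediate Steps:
X(Y) = 2*Y*(-6 + Y) (X(Y) = (-6 + Y)*(2*Y) = 2*Y*(-6 + Y))
F(L, S) = L*S**2 + 4*S*(-6 + 2*S/(-9 + L))/(-9 + L) (F(L, S) = (S*L)*S + 2*((S + S)/(L - 9))*(-6 + (S + S)/(L - 9)) = (L*S)*S + 2*((2*S)/(-9 + L))*(-6 + (2*S)/(-9 + L)) = L*S**2 + 2*(2*S/(-9 + L))*(-6 + 2*S/(-9 + L)) = L*S**2 + 4*S*(-6 + 2*S/(-9 + L))/(-9 + L))
sqrt(F(156, -205) - 18530) = sqrt(-205*(216 - 24*156 + 8*(-205) + 156*(-205)*(-9 + 156)**2)/(-9 + 156)**2 - 18530) = sqrt(-205*(216 - 3744 - 1640 + 156*(-205)*147**2)/147**2 - 18530) = sqrt(-205*1/21609*(216 - 3744 - 1640 + 156*(-205)*21609) - 18530) = sqrt(-205*1/21609*(216 - 3744 - 1640 - 691055820) - 18530) = sqrt(-205*1/21609*(-691060988) - 18530) = sqrt(141667502540/21609 - 18530) = sqrt(141267087770/21609) = sqrt(141267087770)/147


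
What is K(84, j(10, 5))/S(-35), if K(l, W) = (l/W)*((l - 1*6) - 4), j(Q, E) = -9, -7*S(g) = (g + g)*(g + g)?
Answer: 74/75 ≈ 0.98667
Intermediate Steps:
S(g) = -4*g²/7 (S(g) = -(g + g)*(g + g)/7 = -2*g*2*g/7 = -4*g²/7)
K(l, W) = l*(-10 + l)/W (K(l, W) = (l/W)*((l - 6) - 4) = (l/W)*((-6 + l) - 4) = (l/W)*(-10 + l) = l*(-10 + l)/W)
K(84, j(10, 5))/S(-35) = (84*(-10 + 84)/(-9))/((-4/7*(-35)²)) = (84*(-⅑)*74)/((-4/7*1225)) = -2072/3/(-700) = -2072/3*(-1/700) = 74/75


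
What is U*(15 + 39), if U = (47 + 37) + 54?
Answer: 7452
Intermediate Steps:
U = 138 (U = 84 + 54 = 138)
U*(15 + 39) = 138*(15 + 39) = 138*54 = 7452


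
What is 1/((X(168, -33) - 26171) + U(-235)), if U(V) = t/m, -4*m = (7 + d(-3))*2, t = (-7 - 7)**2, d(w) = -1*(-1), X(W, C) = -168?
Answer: -1/26388 ≈ -3.7896e-5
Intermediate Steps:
d(w) = 1
t = 196 (t = (-14)**2 = 196)
m = -4 (m = -(7 + 1)*2/4 = -2*2 = -1/4*16 = -4)
U(V) = -49 (U(V) = 196/(-4) = 196*(-1/4) = -49)
1/((X(168, -33) - 26171) + U(-235)) = 1/((-168 - 26171) - 49) = 1/(-26339 - 49) = 1/(-26388) = -1/26388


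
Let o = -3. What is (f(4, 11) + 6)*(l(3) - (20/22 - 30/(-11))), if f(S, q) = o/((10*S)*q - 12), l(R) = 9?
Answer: 151335/4708 ≈ 32.144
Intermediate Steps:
f(S, q) = -3/(-12 + 10*S*q) (f(S, q) = -3/((10*S)*q - 12) = -3/(10*S*q - 12) = -3/(-12 + 10*S*q))
(f(4, 11) + 6)*(l(3) - (20/22 - 30/(-11))) = (-3/(-12 + 10*4*11) + 6)*(9 - (20/22 - 30/(-11))) = (-3/(-12 + 440) + 6)*(9 - (20*(1/22) - 30*(-1/11))) = (-3/428 + 6)*(9 - (10/11 + 30/11)) = (-3*1/428 + 6)*(9 - 1*40/11) = (-3/428 + 6)*(9 - 40/11) = (2565/428)*(59/11) = 151335/4708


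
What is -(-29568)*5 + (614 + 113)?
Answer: 148567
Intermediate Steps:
-(-29568)*5 + (614 + 113) = -616*(-240) + 727 = 147840 + 727 = 148567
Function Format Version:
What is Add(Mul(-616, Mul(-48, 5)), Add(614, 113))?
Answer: 148567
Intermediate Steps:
Add(Mul(-616, Mul(-48, 5)), Add(614, 113)) = Add(Mul(-616, -240), 727) = Add(147840, 727) = 148567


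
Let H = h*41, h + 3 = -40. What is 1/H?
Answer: -1/1763 ≈ -0.00056721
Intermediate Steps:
h = -43 (h = -3 - 40 = -43)
H = -1763 (H = -43*41 = -1763)
1/H = 1/(-1763) = -1/1763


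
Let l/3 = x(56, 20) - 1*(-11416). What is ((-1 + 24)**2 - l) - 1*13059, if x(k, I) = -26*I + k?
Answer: -45386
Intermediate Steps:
x(k, I) = k - 26*I
l = 32856 (l = 3*((56 - 26*20) - 1*(-11416)) = 3*((56 - 520) + 11416) = 3*(-464 + 11416) = 3*10952 = 32856)
((-1 + 24)**2 - l) - 1*13059 = ((-1 + 24)**2 - 1*32856) - 1*13059 = (23**2 - 32856) - 13059 = (529 - 32856) - 13059 = -32327 - 13059 = -45386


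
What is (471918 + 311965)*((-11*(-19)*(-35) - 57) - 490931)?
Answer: -390611250549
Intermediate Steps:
(471918 + 311965)*((-11*(-19)*(-35) - 57) - 490931) = 783883*((209*(-35) - 57) - 490931) = 783883*((-7315 - 57) - 490931) = 783883*(-7372 - 490931) = 783883*(-498303) = -390611250549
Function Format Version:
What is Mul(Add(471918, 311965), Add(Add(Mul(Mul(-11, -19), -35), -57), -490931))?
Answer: -390611250549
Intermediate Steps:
Mul(Add(471918, 311965), Add(Add(Mul(Mul(-11, -19), -35), -57), -490931)) = Mul(783883, Add(Add(Mul(209, -35), -57), -490931)) = Mul(783883, Add(Add(-7315, -57), -490931)) = Mul(783883, Add(-7372, -490931)) = Mul(783883, -498303) = -390611250549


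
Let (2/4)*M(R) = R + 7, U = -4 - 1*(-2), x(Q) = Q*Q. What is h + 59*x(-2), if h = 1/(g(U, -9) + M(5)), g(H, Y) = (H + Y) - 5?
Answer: 1889/8 ≈ 236.13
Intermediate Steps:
x(Q) = Q**2
U = -2 (U = -4 + 2 = -2)
M(R) = 14 + 2*R (M(R) = 2*(R + 7) = 2*(7 + R) = 14 + 2*R)
g(H, Y) = -5 + H + Y
h = 1/8 (h = 1/((-5 - 2 - 9) + (14 + 2*5)) = 1/(-16 + (14 + 10)) = 1/(-16 + 24) = 1/8 ≈ 0.12500)
h + 59*x(-2) = 1/8 + 59*(-2)**2 = 1/8 + 59*4 = 1/8 + 236 = 1889/8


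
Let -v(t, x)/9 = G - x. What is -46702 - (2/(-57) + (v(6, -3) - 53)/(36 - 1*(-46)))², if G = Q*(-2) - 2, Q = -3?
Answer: -255077673982/5461569 ≈ -46704.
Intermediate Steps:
G = 4 (G = -3*(-2) - 2 = 6 - 2 = 4)
v(t, x) = -36 + 9*x (v(t, x) = -9*(4 - x) = -36 + 9*x)
-46702 - (2/(-57) + (v(6, -3) - 53)/(36 - 1*(-46)))² = -46702 - (2/(-57) + ((-36 + 9*(-3)) - 53)/(36 - 1*(-46)))² = -46702 - (2*(-1/57) + ((-36 - 27) - 53)/(36 + 46))² = -46702 - (-2/57 + (-63 - 53)/82)² = -46702 - (-2/57 - 116*1/82)² = -46702 - (-2/57 - 58/41)² = -46702 - (-3388/2337)² = -46702 - 1*11478544/5461569 = -46702 - 11478544/5461569 = -255077673982/5461569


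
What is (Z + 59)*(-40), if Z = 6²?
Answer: -3800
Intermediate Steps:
Z = 36
(Z + 59)*(-40) = (36 + 59)*(-40) = 95*(-40) = -3800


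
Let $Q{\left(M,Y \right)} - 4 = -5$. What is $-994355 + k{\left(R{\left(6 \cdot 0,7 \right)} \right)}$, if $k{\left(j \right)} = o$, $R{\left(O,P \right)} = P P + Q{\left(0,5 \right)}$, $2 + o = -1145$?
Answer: $-995502$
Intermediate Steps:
$Q{\left(M,Y \right)} = -1$ ($Q{\left(M,Y \right)} = 4 - 5 = -1$)
$o = -1147$ ($o = -2 - 1145 = -1147$)
$R{\left(O,P \right)} = -1 + P^{2}$ ($R{\left(O,P \right)} = P P - 1 = P^{2} - 1 = -1 + P^{2}$)
$k{\left(j \right)} = -1147$
$-994355 + k{\left(R{\left(6 \cdot 0,7 \right)} \right)} = -994355 - 1147 = -995502$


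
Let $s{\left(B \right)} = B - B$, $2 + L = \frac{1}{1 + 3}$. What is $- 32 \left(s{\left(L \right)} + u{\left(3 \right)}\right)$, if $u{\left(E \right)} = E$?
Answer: $-96$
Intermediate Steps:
$L = - \frac{7}{4}$ ($L = -2 + \frac{1}{1 + 3} = -2 + \frac{1}{4} = - \frac{7}{4} \approx -1.75$)
$s{\left(B \right)} = 0$
$- 32 \left(s{\left(L \right)} + u{\left(3 \right)}\right) = - 32 \left(0 + 3\right) = \left(-32\right) 3 = -96$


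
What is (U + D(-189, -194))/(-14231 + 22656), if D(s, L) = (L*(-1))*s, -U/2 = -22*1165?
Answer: 14594/8425 ≈ 1.7322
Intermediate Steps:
U = 51260 (U = -(-44)*1165 = -2*(-25630) = 51260)
D(s, L) = -L*s (D(s, L) = (-L)*s = -L*s)
(U + D(-189, -194))/(-14231 + 22656) = (51260 - 1*(-194)*(-189))/(-14231 + 22656) = (51260 - 36666)/8425 = 14594*(1/8425) = 14594/8425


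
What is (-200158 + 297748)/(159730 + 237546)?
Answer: 48795/198638 ≈ 0.24565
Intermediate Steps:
(-200158 + 297748)/(159730 + 237546) = 97590/397276 = 97590*(1/397276) = 48795/198638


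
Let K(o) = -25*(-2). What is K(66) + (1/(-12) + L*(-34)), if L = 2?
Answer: -217/12 ≈ -18.083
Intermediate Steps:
K(o) = 50
K(66) + (1/(-12) + L*(-34)) = 50 + (1/(-12) + 2*(-34)) = 50 + (-1/12 - 68) = 50 - 817/12 = -217/12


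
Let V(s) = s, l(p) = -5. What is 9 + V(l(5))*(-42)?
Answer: 219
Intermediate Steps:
9 + V(l(5))*(-42) = 9 - 5*(-42) = 9 + 210 = 219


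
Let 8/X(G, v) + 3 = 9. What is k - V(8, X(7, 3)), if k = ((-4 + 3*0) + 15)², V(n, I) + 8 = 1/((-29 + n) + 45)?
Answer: 3095/24 ≈ 128.96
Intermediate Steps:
X(G, v) = 4/3 (X(G, v) = 8/(-3 + 9) = 8/6 = 8*(⅙) = 4/3)
V(n, I) = -8 + 1/(16 + n) (V(n, I) = -8 + 1/((-29 + n) + 45) = -8 + 1/(16 + n))
k = 121 (k = ((-4 + 0) + 15)² = (-4 + 15)² = 11² = 121)
k - V(8, X(7, 3)) = 121 - (-127 - 8*8)/(16 + 8) = 121 - (-127 - 64)/24 = 121 - (-191)/24 = 121 - 1*(-191/24) = 121 + 191/24 = 3095/24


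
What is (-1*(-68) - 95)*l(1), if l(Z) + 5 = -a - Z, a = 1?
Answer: 189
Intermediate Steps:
l(Z) = -6 - Z (l(Z) = -5 + (-1*1 - Z) = -5 + (-1 - Z) = -6 - Z)
(-1*(-68) - 95)*l(1) = (-1*(-68) - 95)*(-6 - 1*1) = (68 - 95)*(-6 - 1) = -27*(-7) = 189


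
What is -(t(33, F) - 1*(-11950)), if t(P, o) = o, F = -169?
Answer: -11781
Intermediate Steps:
-(t(33, F) - 1*(-11950)) = -(-169 - 1*(-11950)) = -(-169 + 11950) = -1*11781 = -11781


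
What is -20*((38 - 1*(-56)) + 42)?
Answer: -2720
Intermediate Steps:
-20*((38 - 1*(-56)) + 42) = -20*((38 + 56) + 42) = -20*(94 + 42) = -20*136 = -2720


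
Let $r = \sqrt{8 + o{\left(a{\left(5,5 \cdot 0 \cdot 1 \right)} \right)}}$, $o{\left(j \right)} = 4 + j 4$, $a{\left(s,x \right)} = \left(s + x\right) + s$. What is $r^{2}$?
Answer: $52$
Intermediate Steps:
$a{\left(s,x \right)} = x + 2 s$
$o{\left(j \right)} = 4 + 4 j$
$r = 2 \sqrt{13}$ ($r = \sqrt{8 + \left(4 + 4 \left(5 \cdot 0 \cdot 1 + 2 \cdot 5\right)\right)} = \sqrt{8 + \left(4 + 4 \left(0 \cdot 1 + 10\right)\right)} = \sqrt{8 + \left(4 + 4 \left(0 + 10\right)\right)} = \sqrt{8 + \left(4 + 4 \cdot 10\right)} = \sqrt{8 + \left(4 + 40\right)} = \sqrt{8 + 44} = \sqrt{52} = 2 \sqrt{13} \approx 7.2111$)
$r^{2} = \left(2 \sqrt{13}\right)^{2} = 52$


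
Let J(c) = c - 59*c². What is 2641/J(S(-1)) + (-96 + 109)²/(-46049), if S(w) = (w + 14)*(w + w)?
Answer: -128360199/1837815590 ≈ -0.069844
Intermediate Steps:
S(w) = 2*w*(14 + w) (S(w) = (14 + w)*(2*w) = 2*w*(14 + w))
2641/J(S(-1)) + (-96 + 109)²/(-46049) = 2641/(((2*(-1)*(14 - 1))*(1 - 118*(-1)*(14 - 1)))) + (-96 + 109)²/(-46049) = 2641/(((2*(-1)*13)*(1 - 118*(-1)*13))) + 13²*(-1/46049) = 2641/((-26*(1 - 59*(-26)))) + 169*(-1/46049) = 2641/((-26*(1 + 1534))) - 169/46049 = 2641/((-26*1535)) - 169/46049 = 2641/(-39910) - 169/46049 = 2641*(-1/39910) - 169/46049 = -2641/39910 - 169/46049 = -128360199/1837815590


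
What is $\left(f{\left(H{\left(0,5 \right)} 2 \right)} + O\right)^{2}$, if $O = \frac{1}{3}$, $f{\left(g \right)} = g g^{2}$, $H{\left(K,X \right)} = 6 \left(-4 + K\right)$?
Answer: $\frac{110074650625}{9} \approx 1.2231 \cdot 10^{10}$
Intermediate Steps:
$H{\left(K,X \right)} = -24 + 6 K$
$f{\left(g \right)} = g^{3}$
$O = \frac{1}{3} \approx 0.33333$
$\left(f{\left(H{\left(0,5 \right)} 2 \right)} + O\right)^{2} = \left(\left(\left(-24 + 6 \cdot 0\right) 2\right)^{3} + \frac{1}{3}\right)^{2} = \left(\left(\left(-24 + 0\right) 2\right)^{3} + \frac{1}{3}\right)^{2} = \left(\left(\left(-24\right) 2\right)^{3} + \frac{1}{3}\right)^{2} = \left(\left(-48\right)^{3} + \frac{1}{3}\right)^{2} = \left(-110592 + \frac{1}{3}\right)^{2} = \left(- \frac{331775}{3}\right)^{2} = \frac{110074650625}{9}$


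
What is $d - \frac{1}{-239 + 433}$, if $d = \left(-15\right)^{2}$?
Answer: $\frac{43649}{194} \approx 224.99$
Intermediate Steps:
$d = 225$
$d - \frac{1}{-239 + 433} = 225 - \frac{1}{-239 + 433} = 225 - \frac{1}{194} = \frac{43649}{194}$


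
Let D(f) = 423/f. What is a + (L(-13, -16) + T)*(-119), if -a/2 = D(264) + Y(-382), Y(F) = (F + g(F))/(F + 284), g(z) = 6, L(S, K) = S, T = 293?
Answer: -71861373/2156 ≈ -33331.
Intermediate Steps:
Y(F) = (6 + F)/(284 + F) (Y(F) = (F + 6)/(F + 284) = (6 + F)/(284 + F))
a = -23453/2156 (a = -2*(423/264 + (6 - 382)/(284 - 382)) = -2*(423*(1/264) - 376/(-98)) = -2*(141/88 - 1/98*(-376)) = -2*(141/88 + 188/49) = -2*23453/4312 = -23453/2156 ≈ -10.878)
a + (L(-13, -16) + T)*(-119) = -23453/2156 + (-13 + 293)*(-119) = -23453/2156 + 280*(-119) = -23453/2156 - 33320 = -71861373/2156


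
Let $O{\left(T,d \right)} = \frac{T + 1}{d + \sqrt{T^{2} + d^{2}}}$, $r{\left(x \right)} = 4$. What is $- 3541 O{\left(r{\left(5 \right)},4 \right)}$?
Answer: $\frac{17705}{4} - \frac{17705 \sqrt{2}}{4} \approx -1833.4$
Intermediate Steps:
$O{\left(T,d \right)} = \frac{1 + T}{d + \sqrt{T^{2} + d^{2}}}$
$- 3541 O{\left(r{\left(5 \right)},4 \right)} = - 3541 \frac{1 + 4}{4 + \sqrt{4^{2} + 4^{2}}} = - 3541 \frac{1}{4 + \sqrt{16 + 16}} \cdot 5 = - 3541 \frac{1}{4 + \sqrt{32}} \cdot 5 = - 3541 \frac{1}{4 + 4 \sqrt{2}} \cdot 5 = - 3541 \frac{5}{4 + 4 \sqrt{2}} = - \frac{17705}{4 + 4 \sqrt{2}}$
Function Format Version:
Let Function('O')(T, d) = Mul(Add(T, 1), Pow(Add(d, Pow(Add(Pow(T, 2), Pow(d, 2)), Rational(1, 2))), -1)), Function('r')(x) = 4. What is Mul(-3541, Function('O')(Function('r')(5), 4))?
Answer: Add(Rational(17705, 4), Mul(Rational(-17705, 4), Pow(2, Rational(1, 2)))) ≈ -1833.4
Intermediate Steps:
Function('O')(T, d) = Mul(Pow(Add(d, Pow(Add(Pow(T, 2), Pow(d, 2)), Rational(1, 2))), -1), Add(1, T)) (Function('O')(T, d) = Mul(Add(1, T), Pow(Add(d, Pow(Add(Pow(T, 2), Pow(d, 2)), Rational(1, 2))), -1)) = Mul(Pow(Add(d, Pow(Add(Pow(T, 2), Pow(d, 2)), Rational(1, 2))), -1), Add(1, T)))
Mul(-3541, Function('O')(Function('r')(5), 4)) = Mul(-3541, Mul(Pow(Add(4, Pow(Add(Pow(4, 2), Pow(4, 2)), Rational(1, 2))), -1), Add(1, 4))) = Mul(-3541, Mul(Pow(Add(4, Pow(Add(16, 16), Rational(1, 2))), -1), 5)) = Mul(-3541, Mul(Pow(Add(4, Pow(32, Rational(1, 2))), -1), 5)) = Mul(-3541, Mul(Pow(Add(4, Mul(4, Pow(2, Rational(1, 2)))), -1), 5)) = Mul(-3541, Mul(5, Pow(Add(4, Mul(4, Pow(2, Rational(1, 2)))), -1))) = Mul(-17705, Pow(Add(4, Mul(4, Pow(2, Rational(1, 2)))), -1))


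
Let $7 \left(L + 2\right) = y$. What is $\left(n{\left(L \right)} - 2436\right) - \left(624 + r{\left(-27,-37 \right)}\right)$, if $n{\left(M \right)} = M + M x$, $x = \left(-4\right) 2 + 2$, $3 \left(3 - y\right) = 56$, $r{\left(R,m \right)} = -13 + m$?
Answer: $- \frac{62765}{21} \approx -2988.8$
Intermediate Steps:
$y = - \frac{47}{3}$ ($y = 3 - \frac{56}{3} = - \frac{47}{3} \approx -15.667$)
$x = -6$ ($x = -8 + 2 = -6$)
$L = - \frac{89}{21}$ ($L = -2 + \frac{1}{7} \left(- \frac{47}{3}\right) = -2 - \frac{47}{21} = - \frac{89}{21} \approx -4.2381$)
$n{\left(M \right)} = - 5 M$ ($n{\left(M \right)} = M + M \left(-6\right) = M - 6 M = - 5 M$)
$\left(n{\left(L \right)} - 2436\right) - \left(624 + r{\left(-27,-37 \right)}\right) = \left(\left(-5\right) \left(- \frac{89}{21}\right) - 2436\right) - 574 = \left(\frac{445}{21} - 2436\right) - 574 = - \frac{50711}{21} + \left(-624 + 50\right) = - \frac{50711}{21} - 574 = - \frac{62765}{21}$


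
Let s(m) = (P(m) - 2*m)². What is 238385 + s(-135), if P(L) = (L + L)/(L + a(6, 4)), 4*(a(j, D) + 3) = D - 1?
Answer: 1162258685/3721 ≈ 3.1235e+5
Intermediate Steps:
a(j, D) = -13/4 + D/4 (a(j, D) = -3 + (D - 1)/4 = -3 + (-1 + D)/4 = -3 + (-¼ + D/4) = -13/4 + D/4)
P(L) = 2*L/(-9/4 + L) (P(L) = (L + L)/(L + (-13/4 + (¼)*4)) = (2*L)/(L + (-13/4 + 1)) = (2*L)/(L - 9/4) = (2*L)/(-9/4 + L) = 2*L/(-9/4 + L))
s(m) = (-2*m + 8*m/(-9 + 4*m))² (s(m) = (8*m/(-9 + 4*m) - 2*m)² = (-2*m + 8*m/(-9 + 4*m))²)
238385 + s(-135) = 238385 + 4*(-135)²*(-13 + 4*(-135))²/(-9 + 4*(-135))² = 238385 + 4*18225*(-13 - 540)²/(-9 - 540)² = 238385 + 4*18225*(-553)²/(-549)² = 238385 + 4*18225*305809*(1/301401) = 238385 + 275228100/3721 = 1162258685/3721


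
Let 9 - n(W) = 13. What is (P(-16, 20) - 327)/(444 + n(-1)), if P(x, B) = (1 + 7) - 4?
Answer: -323/440 ≈ -0.73409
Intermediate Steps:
P(x, B) = 4 (P(x, B) = 8 - 4 = 4)
n(W) = -4 (n(W) = 9 - 1*13 = 9 - 13 = -4)
(P(-16, 20) - 327)/(444 + n(-1)) = (4 - 327)/(444 - 4) = -323/440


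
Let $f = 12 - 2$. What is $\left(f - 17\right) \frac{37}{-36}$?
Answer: $\frac{259}{36} \approx 7.1944$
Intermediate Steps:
$f = 10$ ($f = 12 - 2 = 10$)
$\left(f - 17\right) \frac{37}{-36} = \left(10 - 17\right) \frac{37}{-36} = - 7 \cdot 37 \left(- \frac{1}{36}\right) = \left(-7\right) \left(- \frac{37}{36}\right) = \frac{259}{36}$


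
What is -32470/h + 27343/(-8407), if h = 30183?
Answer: -1098269059/253748481 ≈ -4.3282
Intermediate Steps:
-32470/h + 27343/(-8407) = -32470/30183 + 27343/(-8407) = -32470*1/30183 + 27343*(-1/8407) = -32470/30183 - 27343/8407 = -1098269059/253748481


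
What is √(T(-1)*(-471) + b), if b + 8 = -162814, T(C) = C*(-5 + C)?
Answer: 4*I*√10353 ≈ 407.0*I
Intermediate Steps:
b = -162822 (b = -8 - 162814 = -162822)
√(T(-1)*(-471) + b) = √(-(-5 - 1)*(-471) - 162822) = √(-1*(-6)*(-471) - 162822) = √(6*(-471) - 162822) = √(-2826 - 162822) = √(-165648) = 4*I*√10353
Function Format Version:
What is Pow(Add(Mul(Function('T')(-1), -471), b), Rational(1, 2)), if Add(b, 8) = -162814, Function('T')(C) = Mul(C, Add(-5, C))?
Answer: Mul(4, I, Pow(10353, Rational(1, 2))) ≈ Mul(407.00, I)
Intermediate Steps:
b = -162822 (b = Add(-8, -162814) = -162822)
Pow(Add(Mul(Function('T')(-1), -471), b), Rational(1, 2)) = Pow(Add(Mul(Mul(-1, Add(-5, -1)), -471), -162822), Rational(1, 2)) = Pow(Add(Mul(Mul(-1, -6), -471), -162822), Rational(1, 2)) = Pow(Add(Mul(6, -471), -162822), Rational(1, 2)) = Pow(Add(-2826, -162822), Rational(1, 2)) = Pow(-165648, Rational(1, 2)) = Mul(4, I, Pow(10353, Rational(1, 2)))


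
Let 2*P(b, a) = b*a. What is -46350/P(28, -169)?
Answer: 23175/1183 ≈ 19.590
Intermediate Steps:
P(b, a) = a*b/2 (P(b, a) = (b*a)/2 = (a*b)/2 = a*b/2)
-46350/P(28, -169) = -46350/((½)*(-169)*28) = -46350/(-2366) = -46350*(-1/2366) = 23175/1183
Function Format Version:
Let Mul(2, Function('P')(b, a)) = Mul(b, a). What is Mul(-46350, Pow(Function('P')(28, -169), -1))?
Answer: Rational(23175, 1183) ≈ 19.590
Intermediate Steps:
Function('P')(b, a) = Mul(Rational(1, 2), a, b) (Function('P')(b, a) = Mul(Rational(1, 2), Mul(b, a)) = Mul(Rational(1, 2), Mul(a, b)) = Mul(Rational(1, 2), a, b))
Mul(-46350, Pow(Function('P')(28, -169), -1)) = Mul(-46350, Pow(Mul(Rational(1, 2), -169, 28), -1)) = Mul(-46350, Pow(-2366, -1)) = Mul(-46350, Rational(-1, 2366)) = Rational(23175, 1183)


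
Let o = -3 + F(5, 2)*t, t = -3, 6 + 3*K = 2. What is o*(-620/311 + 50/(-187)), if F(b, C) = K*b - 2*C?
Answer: -3813210/58157 ≈ -65.568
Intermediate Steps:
K = -4/3 (K = -2 + (1/3)*2 = -2 + 2/3 = -4/3 ≈ -1.3333)
F(b, C) = -2*C - 4*b/3 (F(b, C) = -4*b/3 - 2*C = -2*C - 4*b/3)
o = 29 (o = -3 + (-2*2 - 4/3*5)*(-3) = -3 + (-4 - 20/3)*(-3) = -3 - 32/3*(-3) = -3 + 32 = 29)
o*(-620/311 + 50/(-187)) = 29*(-620/311 + 50/(-187)) = 29*(-620*1/311 + 50*(-1/187)) = 29*(-620/311 - 50/187) = 29*(-131490/58157) = -3813210/58157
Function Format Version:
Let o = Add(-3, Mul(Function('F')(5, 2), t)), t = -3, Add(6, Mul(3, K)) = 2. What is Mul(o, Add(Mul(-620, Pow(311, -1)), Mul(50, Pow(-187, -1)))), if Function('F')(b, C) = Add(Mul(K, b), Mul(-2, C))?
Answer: Rational(-3813210, 58157) ≈ -65.568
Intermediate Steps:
K = Rational(-4, 3) (K = Add(-2, Mul(Rational(1, 3), 2)) = Add(-2, Rational(2, 3)) = Rational(-4, 3) ≈ -1.3333)
Function('F')(b, C) = Add(Mul(-2, C), Mul(Rational(-4, 3), b)) (Function('F')(b, C) = Add(Mul(Rational(-4, 3), b), Mul(-2, C)) = Add(Mul(-2, C), Mul(Rational(-4, 3), b)))
o = 29 (o = Add(-3, Mul(Add(Mul(-2, 2), Mul(Rational(-4, 3), 5)), -3)) = Add(-3, Mul(Add(-4, Rational(-20, 3)), -3)) = Add(-3, Mul(Rational(-32, 3), -3)) = Add(-3, 32) = 29)
Mul(o, Add(Mul(-620, Pow(311, -1)), Mul(50, Pow(-187, -1)))) = Mul(29, Add(Mul(-620, Pow(311, -1)), Mul(50, Pow(-187, -1)))) = Mul(29, Add(Mul(-620, Rational(1, 311)), Mul(50, Rational(-1, 187)))) = Mul(29, Add(Rational(-620, 311), Rational(-50, 187))) = Mul(29, Rational(-131490, 58157)) = Rational(-3813210, 58157)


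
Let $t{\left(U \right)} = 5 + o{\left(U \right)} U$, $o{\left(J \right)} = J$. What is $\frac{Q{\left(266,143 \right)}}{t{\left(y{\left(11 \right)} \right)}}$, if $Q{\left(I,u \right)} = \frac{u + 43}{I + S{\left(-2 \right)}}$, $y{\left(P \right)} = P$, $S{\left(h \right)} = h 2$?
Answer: $\frac{31}{5502} \approx 0.0056343$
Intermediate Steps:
$S{\left(h \right)} = 2 h$
$t{\left(U \right)} = 5 + U^{2}$ ($t{\left(U \right)} = 5 + U U = 5 + U^{2}$)
$Q{\left(I,u \right)} = \frac{43 + u}{-4 + I}$ ($Q{\left(I,u \right)} = \frac{u + 43}{I + 2 \left(-2\right)} = \frac{43 + u}{I - 4} = \frac{43 + u}{-4 + I}$)
$\frac{Q{\left(266,143 \right)}}{t{\left(y{\left(11 \right)} \right)}} = \frac{\frac{1}{-4 + 266} \left(43 + 143\right)}{5 + 11^{2}} = \frac{\frac{1}{262} \cdot 186}{5 + 121} = \frac{\frac{1}{262} \cdot 186}{126} = \frac{93}{131} \cdot \frac{1}{126} = \frac{31}{5502}$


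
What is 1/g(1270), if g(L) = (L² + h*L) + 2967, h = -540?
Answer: 1/930067 ≈ 1.0752e-6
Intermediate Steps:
g(L) = 2967 + L² - 540*L (g(L) = (L² - 540*L) + 2967 = 2967 + L² - 540*L)
1/g(1270) = 1/(2967 + 1270² - 540*1270) = 1/(2967 + 1612900 - 685800) = 1/930067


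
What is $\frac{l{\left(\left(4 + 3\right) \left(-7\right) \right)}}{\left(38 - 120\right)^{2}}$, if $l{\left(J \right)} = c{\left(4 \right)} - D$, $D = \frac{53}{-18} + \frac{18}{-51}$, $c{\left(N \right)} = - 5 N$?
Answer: $- \frac{5111}{2057544} \approx -0.002484$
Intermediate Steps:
$D = - \frac{1009}{306}$ ($D = 53 \left(- \frac{1}{18}\right) + 18 \left(- \frac{1}{51}\right) = - \frac{53}{18} - \frac{6}{17} = - \frac{1009}{306} \approx -3.2974$)
$l{\left(J \right)} = - \frac{5111}{306}$ ($l{\left(J \right)} = \left(-5\right) 4 - - \frac{1009}{306} = -20 + \frac{1009}{306} = - \frac{5111}{306}$)
$\frac{l{\left(\left(4 + 3\right) \left(-7\right) \right)}}{\left(38 - 120\right)^{2}} = - \frac{5111}{306 \left(38 - 120\right)^{2}} = - \frac{5111}{306 \left(-82\right)^{2}} = - \frac{5111}{306 \cdot 6724} = \left(- \frac{5111}{306}\right) \frac{1}{6724} = - \frac{5111}{2057544}$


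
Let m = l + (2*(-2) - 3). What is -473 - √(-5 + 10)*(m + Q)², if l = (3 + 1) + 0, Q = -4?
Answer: -473 - 49*√5 ≈ -582.57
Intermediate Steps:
l = 4 (l = 4 + 0 = 4)
m = -3 (m = 4 + (2*(-2) - 3) = 4 + (-4 - 3) = 4 - 7 = -3)
-473 - √(-5 + 10)*(m + Q)² = -473 - √(-5 + 10)*(-3 - 4)² = -473 - √5*(-7)² = -473 - √5*49 = -473 - 49*√5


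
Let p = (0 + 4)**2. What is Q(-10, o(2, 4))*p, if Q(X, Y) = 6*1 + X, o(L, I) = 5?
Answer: -64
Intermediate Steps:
p = 16 (p = 4**2 = 16)
Q(X, Y) = 6 + X
Q(-10, o(2, 4))*p = (6 - 10)*16 = -4*16 = -64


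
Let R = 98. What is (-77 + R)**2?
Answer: 441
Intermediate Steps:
(-77 + R)**2 = (-77 + 98)**2 = 21**2 = 441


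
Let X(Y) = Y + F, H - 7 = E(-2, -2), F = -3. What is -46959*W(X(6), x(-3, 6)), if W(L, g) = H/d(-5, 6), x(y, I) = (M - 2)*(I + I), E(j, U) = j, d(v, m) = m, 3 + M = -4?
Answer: -78265/2 ≈ -39133.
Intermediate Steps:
M = -7 (M = -3 - 4 = -7)
H = 5 (H = 7 - 2 = 5)
X(Y) = -3 + Y (X(Y) = Y - 3 = -3 + Y)
x(y, I) = -18*I (x(y, I) = (-7 - 2)*(I + I) = -18*I)
W(L, g) = ⅚ (W(L, g) = 5/6 = 5*(⅙) = ⅚)
-46959*W(X(6), x(-3, 6)) = -46959*⅚ = -78265/2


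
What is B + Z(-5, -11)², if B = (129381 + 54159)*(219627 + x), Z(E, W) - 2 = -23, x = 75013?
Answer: 54078226041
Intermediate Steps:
Z(E, W) = -21 (Z(E, W) = 2 - 23 = -21)
B = 54078225600 (B = (129381 + 54159)*(219627 + 75013) = 183540*294640 = 54078225600)
B + Z(-5, -11)² = 54078225600 + (-21)² = 54078225600 + 441 = 54078226041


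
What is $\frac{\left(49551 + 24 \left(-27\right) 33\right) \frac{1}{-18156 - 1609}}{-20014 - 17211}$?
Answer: $\frac{28167}{735752125} \approx 3.8283 \cdot 10^{-5}$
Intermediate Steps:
$\frac{\left(49551 + 24 \left(-27\right) 33\right) \frac{1}{-18156 - 1609}}{-20014 - 17211} = \frac{\left(49551 - 21384\right) \frac{1}{-19765}}{-37225} = \left(49551 - 21384\right) \left(- \frac{1}{19765}\right) \left(- \frac{1}{37225}\right) = 28167 \left(- \frac{1}{19765}\right) \left(- \frac{1}{37225}\right) = \left(- \frac{28167}{19765}\right) \left(- \frac{1}{37225}\right) = \frac{28167}{735752125}$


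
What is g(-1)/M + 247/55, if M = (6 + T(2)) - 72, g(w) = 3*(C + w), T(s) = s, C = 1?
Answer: 247/55 ≈ 4.4909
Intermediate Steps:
g(w) = 3 + 3*w (g(w) = 3*(1 + w) = 3 + 3*w)
M = -64 (M = (6 + 2) - 72 = 8 - 72 = -64)
g(-1)/M + 247/55 = (3 + 3*(-1))/(-64) + 247/55 = (3 - 3)*(-1/64) + 247*(1/55) = 0*(-1/64) + 247/55 = 0 + 247/55 = 247/55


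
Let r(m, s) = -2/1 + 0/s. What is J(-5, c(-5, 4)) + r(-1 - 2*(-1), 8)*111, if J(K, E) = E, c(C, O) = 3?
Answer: -219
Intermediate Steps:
r(m, s) = -2 (r(m, s) = -2*1 + 0 = -2 + 0 = -2)
J(-5, c(-5, 4)) + r(-1 - 2*(-1), 8)*111 = 3 - 2*111 = 3 - 222 = -219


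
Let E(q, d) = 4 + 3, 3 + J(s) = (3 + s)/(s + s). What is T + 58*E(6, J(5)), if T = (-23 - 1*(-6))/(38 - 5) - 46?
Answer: 11863/33 ≈ 359.48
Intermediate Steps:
J(s) = -3 + (3 + s)/(2*s) (J(s) = -3 + (3 + s)/(s + s) = -3 + (3 + s)/((2*s)) = -3 + (3 + s)*(1/(2*s)) = -3 + (3 + s)/(2*s))
T = -1535/33 (T = (-23 + 6)/33 - 46 = -17*1/33 - 46 = -17/33 - 46 = -1535/33 ≈ -46.515)
E(q, d) = 7
T + 58*E(6, J(5)) = -1535/33 + 58*7 = -1535/33 + 406 = 11863/33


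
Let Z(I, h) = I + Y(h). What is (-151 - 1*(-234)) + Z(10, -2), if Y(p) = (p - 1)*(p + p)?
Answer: 105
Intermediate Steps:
Y(p) = 2*p*(-1 + p) (Y(p) = (-1 + p)*(2*p) = 2*p*(-1 + p))
Z(I, h) = I + 2*h*(-1 + h)
(-151 - 1*(-234)) + Z(10, -2) = (-151 - 1*(-234)) + (10 + 2*(-2)*(-1 - 2)) = (-151 + 234) + (10 + 2*(-2)*(-3)) = 83 + (10 + 12) = 83 + 22 = 105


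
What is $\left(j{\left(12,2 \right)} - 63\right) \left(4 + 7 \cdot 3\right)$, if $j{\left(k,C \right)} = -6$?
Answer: $-1725$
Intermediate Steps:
$\left(j{\left(12,2 \right)} - 63\right) \left(4 + 7 \cdot 3\right) = \left(-6 - 63\right) \left(4 + 7 \cdot 3\right) = - 69 \left(4 + 21\right) = \left(-69\right) 25 = -1725$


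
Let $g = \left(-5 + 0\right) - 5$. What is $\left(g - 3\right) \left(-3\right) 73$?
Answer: $2847$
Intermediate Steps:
$g = -10$ ($g = -5 - 5 = -10$)
$\left(g - 3\right) \left(-3\right) 73 = \left(-10 - 3\right) \left(-3\right) 73 = \left(-13\right) \left(-3\right) 73 = 39 \cdot 73 = 2847$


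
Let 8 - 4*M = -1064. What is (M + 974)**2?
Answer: 1542564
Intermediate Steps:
M = 268 (M = 2 - 1/4*(-1064) = 2 + 266 = 268)
(M + 974)**2 = (268 + 974)**2 = 1242**2 = 1542564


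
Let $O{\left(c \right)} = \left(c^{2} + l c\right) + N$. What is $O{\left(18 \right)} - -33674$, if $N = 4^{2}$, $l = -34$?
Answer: $33402$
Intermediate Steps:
$N = 16$
$O{\left(c \right)} = 16 + c^{2} - 34 c$ ($O{\left(c \right)} = \left(c^{2} - 34 c\right) + 16 = 16 + c^{2} - 34 c$)
$O{\left(18 \right)} - -33674 = \left(16 + 18^{2} - 612\right) - -33674 = \left(16 + 324 - 612\right) + 33674 = -272 + 33674 = 33402$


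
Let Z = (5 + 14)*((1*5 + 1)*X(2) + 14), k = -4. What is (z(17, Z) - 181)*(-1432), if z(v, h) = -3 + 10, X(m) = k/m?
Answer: 249168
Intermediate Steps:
X(m) = -4/m
Z = 38 (Z = (5 + 14)*((1*5 + 1)*(-4/2) + 14) = 19*((5 + 1)*(-4*½) + 14) = 19*(6*(-2) + 14) = 19*(-12 + 14) = 19*2 = 38)
z(v, h) = 7
(z(17, Z) - 181)*(-1432) = (7 - 181)*(-1432) = -174*(-1432) = 249168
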